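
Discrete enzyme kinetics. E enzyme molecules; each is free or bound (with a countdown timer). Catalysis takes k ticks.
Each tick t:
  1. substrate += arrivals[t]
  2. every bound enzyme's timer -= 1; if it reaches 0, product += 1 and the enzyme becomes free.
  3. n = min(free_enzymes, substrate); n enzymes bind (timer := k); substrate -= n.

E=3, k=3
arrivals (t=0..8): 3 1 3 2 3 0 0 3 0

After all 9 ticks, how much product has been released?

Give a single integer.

Answer: 6

Derivation:
t=0: arr=3 -> substrate=0 bound=3 product=0
t=1: arr=1 -> substrate=1 bound=3 product=0
t=2: arr=3 -> substrate=4 bound=3 product=0
t=3: arr=2 -> substrate=3 bound=3 product=3
t=4: arr=3 -> substrate=6 bound=3 product=3
t=5: arr=0 -> substrate=6 bound=3 product=3
t=6: arr=0 -> substrate=3 bound=3 product=6
t=7: arr=3 -> substrate=6 bound=3 product=6
t=8: arr=0 -> substrate=6 bound=3 product=6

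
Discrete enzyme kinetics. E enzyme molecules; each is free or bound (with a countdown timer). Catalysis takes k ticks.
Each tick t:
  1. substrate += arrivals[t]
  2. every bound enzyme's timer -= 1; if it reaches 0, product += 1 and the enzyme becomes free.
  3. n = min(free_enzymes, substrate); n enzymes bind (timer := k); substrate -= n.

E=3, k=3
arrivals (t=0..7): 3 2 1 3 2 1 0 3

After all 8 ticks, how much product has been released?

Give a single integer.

t=0: arr=3 -> substrate=0 bound=3 product=0
t=1: arr=2 -> substrate=2 bound=3 product=0
t=2: arr=1 -> substrate=3 bound=3 product=0
t=3: arr=3 -> substrate=3 bound=3 product=3
t=4: arr=2 -> substrate=5 bound=3 product=3
t=5: arr=1 -> substrate=6 bound=3 product=3
t=6: arr=0 -> substrate=3 bound=3 product=6
t=7: arr=3 -> substrate=6 bound=3 product=6

Answer: 6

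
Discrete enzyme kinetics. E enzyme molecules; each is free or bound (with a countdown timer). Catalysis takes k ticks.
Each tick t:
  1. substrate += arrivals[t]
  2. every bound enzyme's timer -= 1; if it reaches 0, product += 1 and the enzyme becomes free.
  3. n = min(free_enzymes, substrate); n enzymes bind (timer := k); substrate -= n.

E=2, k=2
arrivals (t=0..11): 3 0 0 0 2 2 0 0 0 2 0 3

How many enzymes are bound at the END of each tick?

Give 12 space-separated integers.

t=0: arr=3 -> substrate=1 bound=2 product=0
t=1: arr=0 -> substrate=1 bound=2 product=0
t=2: arr=0 -> substrate=0 bound=1 product=2
t=3: arr=0 -> substrate=0 bound=1 product=2
t=4: arr=2 -> substrate=0 bound=2 product=3
t=5: arr=2 -> substrate=2 bound=2 product=3
t=6: arr=0 -> substrate=0 bound=2 product=5
t=7: arr=0 -> substrate=0 bound=2 product=5
t=8: arr=0 -> substrate=0 bound=0 product=7
t=9: arr=2 -> substrate=0 bound=2 product=7
t=10: arr=0 -> substrate=0 bound=2 product=7
t=11: arr=3 -> substrate=1 bound=2 product=9

Answer: 2 2 1 1 2 2 2 2 0 2 2 2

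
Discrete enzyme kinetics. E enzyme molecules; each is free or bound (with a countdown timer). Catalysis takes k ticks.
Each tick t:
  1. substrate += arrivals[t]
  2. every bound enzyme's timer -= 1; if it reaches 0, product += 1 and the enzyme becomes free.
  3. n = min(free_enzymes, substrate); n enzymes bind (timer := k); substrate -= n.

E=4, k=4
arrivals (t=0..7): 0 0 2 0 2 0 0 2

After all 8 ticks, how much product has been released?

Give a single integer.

Answer: 2

Derivation:
t=0: arr=0 -> substrate=0 bound=0 product=0
t=1: arr=0 -> substrate=0 bound=0 product=0
t=2: arr=2 -> substrate=0 bound=2 product=0
t=3: arr=0 -> substrate=0 bound=2 product=0
t=4: arr=2 -> substrate=0 bound=4 product=0
t=5: arr=0 -> substrate=0 bound=4 product=0
t=6: arr=0 -> substrate=0 bound=2 product=2
t=7: arr=2 -> substrate=0 bound=4 product=2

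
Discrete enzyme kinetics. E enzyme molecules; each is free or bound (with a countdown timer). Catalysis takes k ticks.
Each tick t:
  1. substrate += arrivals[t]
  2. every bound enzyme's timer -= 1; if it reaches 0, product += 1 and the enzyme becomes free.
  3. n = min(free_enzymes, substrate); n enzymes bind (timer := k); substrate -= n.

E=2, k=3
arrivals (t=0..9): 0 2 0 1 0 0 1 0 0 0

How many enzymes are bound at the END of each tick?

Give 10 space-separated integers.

Answer: 0 2 2 2 1 1 2 1 1 0

Derivation:
t=0: arr=0 -> substrate=0 bound=0 product=0
t=1: arr=2 -> substrate=0 bound=2 product=0
t=2: arr=0 -> substrate=0 bound=2 product=0
t=3: arr=1 -> substrate=1 bound=2 product=0
t=4: arr=0 -> substrate=0 bound=1 product=2
t=5: arr=0 -> substrate=0 bound=1 product=2
t=6: arr=1 -> substrate=0 bound=2 product=2
t=7: arr=0 -> substrate=0 bound=1 product=3
t=8: arr=0 -> substrate=0 bound=1 product=3
t=9: arr=0 -> substrate=0 bound=0 product=4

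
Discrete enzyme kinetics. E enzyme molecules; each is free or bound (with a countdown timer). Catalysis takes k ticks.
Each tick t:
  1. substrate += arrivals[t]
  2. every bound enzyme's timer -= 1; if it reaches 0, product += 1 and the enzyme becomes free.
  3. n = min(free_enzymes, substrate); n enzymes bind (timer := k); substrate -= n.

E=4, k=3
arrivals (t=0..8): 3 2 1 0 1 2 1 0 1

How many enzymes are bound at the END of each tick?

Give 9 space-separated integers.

t=0: arr=3 -> substrate=0 bound=3 product=0
t=1: arr=2 -> substrate=1 bound=4 product=0
t=2: arr=1 -> substrate=2 bound=4 product=0
t=3: arr=0 -> substrate=0 bound=3 product=3
t=4: arr=1 -> substrate=0 bound=3 product=4
t=5: arr=2 -> substrate=1 bound=4 product=4
t=6: arr=1 -> substrate=0 bound=4 product=6
t=7: arr=0 -> substrate=0 bound=3 product=7
t=8: arr=1 -> substrate=0 bound=3 product=8

Answer: 3 4 4 3 3 4 4 3 3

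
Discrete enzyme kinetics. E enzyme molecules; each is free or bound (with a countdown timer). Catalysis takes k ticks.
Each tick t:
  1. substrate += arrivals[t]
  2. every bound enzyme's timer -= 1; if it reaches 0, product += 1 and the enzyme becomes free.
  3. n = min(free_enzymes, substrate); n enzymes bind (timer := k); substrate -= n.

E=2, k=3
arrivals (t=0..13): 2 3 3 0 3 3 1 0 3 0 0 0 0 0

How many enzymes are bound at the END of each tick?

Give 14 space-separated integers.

t=0: arr=2 -> substrate=0 bound=2 product=0
t=1: arr=3 -> substrate=3 bound=2 product=0
t=2: arr=3 -> substrate=6 bound=2 product=0
t=3: arr=0 -> substrate=4 bound=2 product=2
t=4: arr=3 -> substrate=7 bound=2 product=2
t=5: arr=3 -> substrate=10 bound=2 product=2
t=6: arr=1 -> substrate=9 bound=2 product=4
t=7: arr=0 -> substrate=9 bound=2 product=4
t=8: arr=3 -> substrate=12 bound=2 product=4
t=9: arr=0 -> substrate=10 bound=2 product=6
t=10: arr=0 -> substrate=10 bound=2 product=6
t=11: arr=0 -> substrate=10 bound=2 product=6
t=12: arr=0 -> substrate=8 bound=2 product=8
t=13: arr=0 -> substrate=8 bound=2 product=8

Answer: 2 2 2 2 2 2 2 2 2 2 2 2 2 2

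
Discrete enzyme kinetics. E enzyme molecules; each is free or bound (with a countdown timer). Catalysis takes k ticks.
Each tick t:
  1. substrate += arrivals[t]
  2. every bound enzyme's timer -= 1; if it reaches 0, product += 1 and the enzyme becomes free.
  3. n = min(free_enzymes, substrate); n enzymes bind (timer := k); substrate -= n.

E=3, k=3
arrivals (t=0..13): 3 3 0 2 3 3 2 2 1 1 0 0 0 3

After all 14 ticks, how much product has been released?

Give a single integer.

Answer: 12

Derivation:
t=0: arr=3 -> substrate=0 bound=3 product=0
t=1: arr=3 -> substrate=3 bound=3 product=0
t=2: arr=0 -> substrate=3 bound=3 product=0
t=3: arr=2 -> substrate=2 bound=3 product=3
t=4: arr=3 -> substrate=5 bound=3 product=3
t=5: arr=3 -> substrate=8 bound=3 product=3
t=6: arr=2 -> substrate=7 bound=3 product=6
t=7: arr=2 -> substrate=9 bound=3 product=6
t=8: arr=1 -> substrate=10 bound=3 product=6
t=9: arr=1 -> substrate=8 bound=3 product=9
t=10: arr=0 -> substrate=8 bound=3 product=9
t=11: arr=0 -> substrate=8 bound=3 product=9
t=12: arr=0 -> substrate=5 bound=3 product=12
t=13: arr=3 -> substrate=8 bound=3 product=12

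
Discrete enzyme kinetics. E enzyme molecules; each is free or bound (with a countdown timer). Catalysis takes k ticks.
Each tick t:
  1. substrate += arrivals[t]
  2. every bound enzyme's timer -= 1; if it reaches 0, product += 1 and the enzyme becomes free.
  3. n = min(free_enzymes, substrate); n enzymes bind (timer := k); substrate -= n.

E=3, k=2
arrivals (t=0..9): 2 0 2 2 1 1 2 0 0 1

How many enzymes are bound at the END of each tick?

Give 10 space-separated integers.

Answer: 2 2 2 3 3 3 3 2 0 1

Derivation:
t=0: arr=2 -> substrate=0 bound=2 product=0
t=1: arr=0 -> substrate=0 bound=2 product=0
t=2: arr=2 -> substrate=0 bound=2 product=2
t=3: arr=2 -> substrate=1 bound=3 product=2
t=4: arr=1 -> substrate=0 bound=3 product=4
t=5: arr=1 -> substrate=0 bound=3 product=5
t=6: arr=2 -> substrate=0 bound=3 product=7
t=7: arr=0 -> substrate=0 bound=2 product=8
t=8: arr=0 -> substrate=0 bound=0 product=10
t=9: arr=1 -> substrate=0 bound=1 product=10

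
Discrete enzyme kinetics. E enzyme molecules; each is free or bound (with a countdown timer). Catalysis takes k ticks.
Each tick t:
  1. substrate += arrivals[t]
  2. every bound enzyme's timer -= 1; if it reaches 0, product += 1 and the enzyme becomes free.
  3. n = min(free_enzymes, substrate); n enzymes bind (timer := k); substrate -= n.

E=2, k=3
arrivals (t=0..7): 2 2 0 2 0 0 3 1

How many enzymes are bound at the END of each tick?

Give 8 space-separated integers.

t=0: arr=2 -> substrate=0 bound=2 product=0
t=1: arr=2 -> substrate=2 bound=2 product=0
t=2: arr=0 -> substrate=2 bound=2 product=0
t=3: arr=2 -> substrate=2 bound=2 product=2
t=4: arr=0 -> substrate=2 bound=2 product=2
t=5: arr=0 -> substrate=2 bound=2 product=2
t=6: arr=3 -> substrate=3 bound=2 product=4
t=7: arr=1 -> substrate=4 bound=2 product=4

Answer: 2 2 2 2 2 2 2 2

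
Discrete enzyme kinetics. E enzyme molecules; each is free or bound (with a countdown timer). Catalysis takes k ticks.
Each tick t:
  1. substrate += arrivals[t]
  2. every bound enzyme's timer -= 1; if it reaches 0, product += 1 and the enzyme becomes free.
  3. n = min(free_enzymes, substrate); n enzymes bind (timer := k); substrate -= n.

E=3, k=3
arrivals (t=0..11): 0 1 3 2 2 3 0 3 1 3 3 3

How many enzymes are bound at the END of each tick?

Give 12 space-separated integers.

t=0: arr=0 -> substrate=0 bound=0 product=0
t=1: arr=1 -> substrate=0 bound=1 product=0
t=2: arr=3 -> substrate=1 bound=3 product=0
t=3: arr=2 -> substrate=3 bound=3 product=0
t=4: arr=2 -> substrate=4 bound=3 product=1
t=5: arr=3 -> substrate=5 bound=3 product=3
t=6: arr=0 -> substrate=5 bound=3 product=3
t=7: arr=3 -> substrate=7 bound=3 product=4
t=8: arr=1 -> substrate=6 bound=3 product=6
t=9: arr=3 -> substrate=9 bound=3 product=6
t=10: arr=3 -> substrate=11 bound=3 product=7
t=11: arr=3 -> substrate=12 bound=3 product=9

Answer: 0 1 3 3 3 3 3 3 3 3 3 3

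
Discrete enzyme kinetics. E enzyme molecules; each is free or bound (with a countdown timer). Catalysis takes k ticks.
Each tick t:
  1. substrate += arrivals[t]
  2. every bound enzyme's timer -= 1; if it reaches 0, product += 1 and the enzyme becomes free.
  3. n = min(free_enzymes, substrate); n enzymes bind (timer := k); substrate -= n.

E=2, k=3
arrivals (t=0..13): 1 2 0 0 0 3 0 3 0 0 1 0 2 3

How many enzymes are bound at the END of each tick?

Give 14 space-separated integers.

t=0: arr=1 -> substrate=0 bound=1 product=0
t=1: arr=2 -> substrate=1 bound=2 product=0
t=2: arr=0 -> substrate=1 bound=2 product=0
t=3: arr=0 -> substrate=0 bound=2 product=1
t=4: arr=0 -> substrate=0 bound=1 product=2
t=5: arr=3 -> substrate=2 bound=2 product=2
t=6: arr=0 -> substrate=1 bound=2 product=3
t=7: arr=3 -> substrate=4 bound=2 product=3
t=8: arr=0 -> substrate=3 bound=2 product=4
t=9: arr=0 -> substrate=2 bound=2 product=5
t=10: arr=1 -> substrate=3 bound=2 product=5
t=11: arr=0 -> substrate=2 bound=2 product=6
t=12: arr=2 -> substrate=3 bound=2 product=7
t=13: arr=3 -> substrate=6 bound=2 product=7

Answer: 1 2 2 2 1 2 2 2 2 2 2 2 2 2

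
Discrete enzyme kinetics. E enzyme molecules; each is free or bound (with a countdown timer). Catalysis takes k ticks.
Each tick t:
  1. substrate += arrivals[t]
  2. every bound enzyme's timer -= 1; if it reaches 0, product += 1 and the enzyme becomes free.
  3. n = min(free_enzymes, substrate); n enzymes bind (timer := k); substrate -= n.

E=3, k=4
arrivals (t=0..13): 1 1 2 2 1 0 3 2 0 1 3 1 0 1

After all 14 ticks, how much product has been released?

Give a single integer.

t=0: arr=1 -> substrate=0 bound=1 product=0
t=1: arr=1 -> substrate=0 bound=2 product=0
t=2: arr=2 -> substrate=1 bound=3 product=0
t=3: arr=2 -> substrate=3 bound=3 product=0
t=4: arr=1 -> substrate=3 bound=3 product=1
t=5: arr=0 -> substrate=2 bound=3 product=2
t=6: arr=3 -> substrate=4 bound=3 product=3
t=7: arr=2 -> substrate=6 bound=3 product=3
t=8: arr=0 -> substrate=5 bound=3 product=4
t=9: arr=1 -> substrate=5 bound=3 product=5
t=10: arr=3 -> substrate=7 bound=3 product=6
t=11: arr=1 -> substrate=8 bound=3 product=6
t=12: arr=0 -> substrate=7 bound=3 product=7
t=13: arr=1 -> substrate=7 bound=3 product=8

Answer: 8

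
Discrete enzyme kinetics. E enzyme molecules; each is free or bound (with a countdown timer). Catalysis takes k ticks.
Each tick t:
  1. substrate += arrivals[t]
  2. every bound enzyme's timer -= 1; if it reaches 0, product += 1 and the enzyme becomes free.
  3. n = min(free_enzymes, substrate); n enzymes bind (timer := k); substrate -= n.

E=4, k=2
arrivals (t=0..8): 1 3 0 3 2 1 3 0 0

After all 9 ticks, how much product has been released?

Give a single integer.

Answer: 12

Derivation:
t=0: arr=1 -> substrate=0 bound=1 product=0
t=1: arr=3 -> substrate=0 bound=4 product=0
t=2: arr=0 -> substrate=0 bound=3 product=1
t=3: arr=3 -> substrate=0 bound=3 product=4
t=4: arr=2 -> substrate=1 bound=4 product=4
t=5: arr=1 -> substrate=0 bound=3 product=7
t=6: arr=3 -> substrate=1 bound=4 product=8
t=7: arr=0 -> substrate=0 bound=3 product=10
t=8: arr=0 -> substrate=0 bound=1 product=12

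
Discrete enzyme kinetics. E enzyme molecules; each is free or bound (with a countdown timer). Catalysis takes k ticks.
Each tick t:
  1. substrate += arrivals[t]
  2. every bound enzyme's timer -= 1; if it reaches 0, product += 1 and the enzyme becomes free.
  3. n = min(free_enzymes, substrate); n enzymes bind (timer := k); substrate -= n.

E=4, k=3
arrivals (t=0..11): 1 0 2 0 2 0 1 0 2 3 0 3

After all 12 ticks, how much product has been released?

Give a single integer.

t=0: arr=1 -> substrate=0 bound=1 product=0
t=1: arr=0 -> substrate=0 bound=1 product=0
t=2: arr=2 -> substrate=0 bound=3 product=0
t=3: arr=0 -> substrate=0 bound=2 product=1
t=4: arr=2 -> substrate=0 bound=4 product=1
t=5: arr=0 -> substrate=0 bound=2 product=3
t=6: arr=1 -> substrate=0 bound=3 product=3
t=7: arr=0 -> substrate=0 bound=1 product=5
t=8: arr=2 -> substrate=0 bound=3 product=5
t=9: arr=3 -> substrate=1 bound=4 product=6
t=10: arr=0 -> substrate=1 bound=4 product=6
t=11: arr=3 -> substrate=2 bound=4 product=8

Answer: 8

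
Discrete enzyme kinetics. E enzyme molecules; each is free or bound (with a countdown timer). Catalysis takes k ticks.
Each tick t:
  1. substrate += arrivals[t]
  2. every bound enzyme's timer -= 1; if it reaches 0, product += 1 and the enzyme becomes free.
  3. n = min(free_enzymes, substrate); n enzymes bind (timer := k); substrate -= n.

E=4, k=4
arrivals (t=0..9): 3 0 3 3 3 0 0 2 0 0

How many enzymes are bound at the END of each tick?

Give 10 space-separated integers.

t=0: arr=3 -> substrate=0 bound=3 product=0
t=1: arr=0 -> substrate=0 bound=3 product=0
t=2: arr=3 -> substrate=2 bound=4 product=0
t=3: arr=3 -> substrate=5 bound=4 product=0
t=4: arr=3 -> substrate=5 bound=4 product=3
t=5: arr=0 -> substrate=5 bound=4 product=3
t=6: arr=0 -> substrate=4 bound=4 product=4
t=7: arr=2 -> substrate=6 bound=4 product=4
t=8: arr=0 -> substrate=3 bound=4 product=7
t=9: arr=0 -> substrate=3 bound=4 product=7

Answer: 3 3 4 4 4 4 4 4 4 4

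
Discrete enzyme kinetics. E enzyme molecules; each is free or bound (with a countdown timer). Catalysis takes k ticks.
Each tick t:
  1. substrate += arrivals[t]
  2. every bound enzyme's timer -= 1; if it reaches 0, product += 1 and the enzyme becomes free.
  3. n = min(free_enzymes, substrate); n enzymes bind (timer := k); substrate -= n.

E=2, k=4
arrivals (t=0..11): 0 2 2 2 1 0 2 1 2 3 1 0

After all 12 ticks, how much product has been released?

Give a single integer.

t=0: arr=0 -> substrate=0 bound=0 product=0
t=1: arr=2 -> substrate=0 bound=2 product=0
t=2: arr=2 -> substrate=2 bound=2 product=0
t=3: arr=2 -> substrate=4 bound=2 product=0
t=4: arr=1 -> substrate=5 bound=2 product=0
t=5: arr=0 -> substrate=3 bound=2 product=2
t=6: arr=2 -> substrate=5 bound=2 product=2
t=7: arr=1 -> substrate=6 bound=2 product=2
t=8: arr=2 -> substrate=8 bound=2 product=2
t=9: arr=3 -> substrate=9 bound=2 product=4
t=10: arr=1 -> substrate=10 bound=2 product=4
t=11: arr=0 -> substrate=10 bound=2 product=4

Answer: 4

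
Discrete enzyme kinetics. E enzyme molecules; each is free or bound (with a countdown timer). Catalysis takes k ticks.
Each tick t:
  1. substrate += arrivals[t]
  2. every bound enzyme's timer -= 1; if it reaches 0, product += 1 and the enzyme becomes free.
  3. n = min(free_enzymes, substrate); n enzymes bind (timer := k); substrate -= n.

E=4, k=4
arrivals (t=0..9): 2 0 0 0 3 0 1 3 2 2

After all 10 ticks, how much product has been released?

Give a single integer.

Answer: 5

Derivation:
t=0: arr=2 -> substrate=0 bound=2 product=0
t=1: arr=0 -> substrate=0 bound=2 product=0
t=2: arr=0 -> substrate=0 bound=2 product=0
t=3: arr=0 -> substrate=0 bound=2 product=0
t=4: arr=3 -> substrate=0 bound=3 product=2
t=5: arr=0 -> substrate=0 bound=3 product=2
t=6: arr=1 -> substrate=0 bound=4 product=2
t=7: arr=3 -> substrate=3 bound=4 product=2
t=8: arr=2 -> substrate=2 bound=4 product=5
t=9: arr=2 -> substrate=4 bound=4 product=5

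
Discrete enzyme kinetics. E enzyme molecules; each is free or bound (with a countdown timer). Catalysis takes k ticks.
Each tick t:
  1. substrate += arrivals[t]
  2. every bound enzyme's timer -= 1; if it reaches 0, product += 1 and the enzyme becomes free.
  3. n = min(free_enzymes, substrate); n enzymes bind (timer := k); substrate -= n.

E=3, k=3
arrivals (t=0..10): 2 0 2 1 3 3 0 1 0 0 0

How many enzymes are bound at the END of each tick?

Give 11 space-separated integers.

Answer: 2 2 3 3 3 3 3 3 3 3 3

Derivation:
t=0: arr=2 -> substrate=0 bound=2 product=0
t=1: arr=0 -> substrate=0 bound=2 product=0
t=2: arr=2 -> substrate=1 bound=3 product=0
t=3: arr=1 -> substrate=0 bound=3 product=2
t=4: arr=3 -> substrate=3 bound=3 product=2
t=5: arr=3 -> substrate=5 bound=3 product=3
t=6: arr=0 -> substrate=3 bound=3 product=5
t=7: arr=1 -> substrate=4 bound=3 product=5
t=8: arr=0 -> substrate=3 bound=3 product=6
t=9: arr=0 -> substrate=1 bound=3 product=8
t=10: arr=0 -> substrate=1 bound=3 product=8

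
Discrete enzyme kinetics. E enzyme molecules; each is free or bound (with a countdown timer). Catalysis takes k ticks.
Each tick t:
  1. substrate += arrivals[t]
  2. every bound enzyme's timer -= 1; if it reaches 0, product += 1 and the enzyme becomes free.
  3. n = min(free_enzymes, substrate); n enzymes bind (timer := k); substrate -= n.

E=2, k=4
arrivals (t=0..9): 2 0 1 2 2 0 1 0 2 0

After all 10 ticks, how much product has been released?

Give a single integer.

t=0: arr=2 -> substrate=0 bound=2 product=0
t=1: arr=0 -> substrate=0 bound=2 product=0
t=2: arr=1 -> substrate=1 bound=2 product=0
t=3: arr=2 -> substrate=3 bound=2 product=0
t=4: arr=2 -> substrate=3 bound=2 product=2
t=5: arr=0 -> substrate=3 bound=2 product=2
t=6: arr=1 -> substrate=4 bound=2 product=2
t=7: arr=0 -> substrate=4 bound=2 product=2
t=8: arr=2 -> substrate=4 bound=2 product=4
t=9: arr=0 -> substrate=4 bound=2 product=4

Answer: 4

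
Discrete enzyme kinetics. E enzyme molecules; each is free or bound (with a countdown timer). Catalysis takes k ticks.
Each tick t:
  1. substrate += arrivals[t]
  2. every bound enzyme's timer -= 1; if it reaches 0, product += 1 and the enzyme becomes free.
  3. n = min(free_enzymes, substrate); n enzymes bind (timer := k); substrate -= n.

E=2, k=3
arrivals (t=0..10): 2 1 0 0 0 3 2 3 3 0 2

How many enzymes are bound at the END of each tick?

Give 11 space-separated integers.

t=0: arr=2 -> substrate=0 bound=2 product=0
t=1: arr=1 -> substrate=1 bound=2 product=0
t=2: arr=0 -> substrate=1 bound=2 product=0
t=3: arr=0 -> substrate=0 bound=1 product=2
t=4: arr=0 -> substrate=0 bound=1 product=2
t=5: arr=3 -> substrate=2 bound=2 product=2
t=6: arr=2 -> substrate=3 bound=2 product=3
t=7: arr=3 -> substrate=6 bound=2 product=3
t=8: arr=3 -> substrate=8 bound=2 product=4
t=9: arr=0 -> substrate=7 bound=2 product=5
t=10: arr=2 -> substrate=9 bound=2 product=5

Answer: 2 2 2 1 1 2 2 2 2 2 2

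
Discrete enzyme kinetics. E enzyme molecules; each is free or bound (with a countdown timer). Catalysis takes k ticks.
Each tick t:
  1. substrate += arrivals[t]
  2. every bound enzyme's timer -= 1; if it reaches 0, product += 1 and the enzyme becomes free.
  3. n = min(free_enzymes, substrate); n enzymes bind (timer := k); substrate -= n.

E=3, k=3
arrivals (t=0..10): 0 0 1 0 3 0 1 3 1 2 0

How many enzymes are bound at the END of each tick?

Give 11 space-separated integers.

Answer: 0 0 1 1 3 3 3 3 3 3 3

Derivation:
t=0: arr=0 -> substrate=0 bound=0 product=0
t=1: arr=0 -> substrate=0 bound=0 product=0
t=2: arr=1 -> substrate=0 bound=1 product=0
t=3: arr=0 -> substrate=0 bound=1 product=0
t=4: arr=3 -> substrate=1 bound=3 product=0
t=5: arr=0 -> substrate=0 bound=3 product=1
t=6: arr=1 -> substrate=1 bound=3 product=1
t=7: arr=3 -> substrate=2 bound=3 product=3
t=8: arr=1 -> substrate=2 bound=3 product=4
t=9: arr=2 -> substrate=4 bound=3 product=4
t=10: arr=0 -> substrate=2 bound=3 product=6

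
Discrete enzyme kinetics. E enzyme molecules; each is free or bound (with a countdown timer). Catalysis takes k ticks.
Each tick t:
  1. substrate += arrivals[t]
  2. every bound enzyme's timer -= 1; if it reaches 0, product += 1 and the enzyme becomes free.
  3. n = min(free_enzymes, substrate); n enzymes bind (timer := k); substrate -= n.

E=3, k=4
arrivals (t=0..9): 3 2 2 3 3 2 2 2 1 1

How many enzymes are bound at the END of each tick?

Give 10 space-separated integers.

t=0: arr=3 -> substrate=0 bound=3 product=0
t=1: arr=2 -> substrate=2 bound=3 product=0
t=2: arr=2 -> substrate=4 bound=3 product=0
t=3: arr=3 -> substrate=7 bound=3 product=0
t=4: arr=3 -> substrate=7 bound=3 product=3
t=5: arr=2 -> substrate=9 bound=3 product=3
t=6: arr=2 -> substrate=11 bound=3 product=3
t=7: arr=2 -> substrate=13 bound=3 product=3
t=8: arr=1 -> substrate=11 bound=3 product=6
t=9: arr=1 -> substrate=12 bound=3 product=6

Answer: 3 3 3 3 3 3 3 3 3 3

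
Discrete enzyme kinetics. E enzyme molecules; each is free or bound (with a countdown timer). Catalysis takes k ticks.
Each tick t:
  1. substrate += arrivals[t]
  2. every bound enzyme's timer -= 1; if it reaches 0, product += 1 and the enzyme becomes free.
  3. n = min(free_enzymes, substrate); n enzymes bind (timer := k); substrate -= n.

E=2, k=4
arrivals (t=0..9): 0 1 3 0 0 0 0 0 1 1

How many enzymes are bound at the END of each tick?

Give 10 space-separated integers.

t=0: arr=0 -> substrate=0 bound=0 product=0
t=1: arr=1 -> substrate=0 bound=1 product=0
t=2: arr=3 -> substrate=2 bound=2 product=0
t=3: arr=0 -> substrate=2 bound=2 product=0
t=4: arr=0 -> substrate=2 bound=2 product=0
t=5: arr=0 -> substrate=1 bound=2 product=1
t=6: arr=0 -> substrate=0 bound=2 product=2
t=7: arr=0 -> substrate=0 bound=2 product=2
t=8: arr=1 -> substrate=1 bound=2 product=2
t=9: arr=1 -> substrate=1 bound=2 product=3

Answer: 0 1 2 2 2 2 2 2 2 2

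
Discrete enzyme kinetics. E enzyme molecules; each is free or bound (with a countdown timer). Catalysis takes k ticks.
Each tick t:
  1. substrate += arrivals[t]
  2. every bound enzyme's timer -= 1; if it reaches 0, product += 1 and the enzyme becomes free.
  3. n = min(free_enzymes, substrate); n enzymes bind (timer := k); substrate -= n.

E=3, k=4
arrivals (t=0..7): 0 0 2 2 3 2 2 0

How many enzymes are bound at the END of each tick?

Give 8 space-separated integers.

Answer: 0 0 2 3 3 3 3 3

Derivation:
t=0: arr=0 -> substrate=0 bound=0 product=0
t=1: arr=0 -> substrate=0 bound=0 product=0
t=2: arr=2 -> substrate=0 bound=2 product=0
t=3: arr=2 -> substrate=1 bound=3 product=0
t=4: arr=3 -> substrate=4 bound=3 product=0
t=5: arr=2 -> substrate=6 bound=3 product=0
t=6: arr=2 -> substrate=6 bound=3 product=2
t=7: arr=0 -> substrate=5 bound=3 product=3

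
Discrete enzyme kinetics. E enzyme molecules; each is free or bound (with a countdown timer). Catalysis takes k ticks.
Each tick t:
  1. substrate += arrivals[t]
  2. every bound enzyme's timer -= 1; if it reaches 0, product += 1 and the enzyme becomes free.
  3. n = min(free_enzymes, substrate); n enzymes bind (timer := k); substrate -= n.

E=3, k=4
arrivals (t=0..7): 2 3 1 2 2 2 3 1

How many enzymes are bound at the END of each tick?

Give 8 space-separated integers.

t=0: arr=2 -> substrate=0 bound=2 product=0
t=1: arr=3 -> substrate=2 bound=3 product=0
t=2: arr=1 -> substrate=3 bound=3 product=0
t=3: arr=2 -> substrate=5 bound=3 product=0
t=4: arr=2 -> substrate=5 bound=3 product=2
t=5: arr=2 -> substrate=6 bound=3 product=3
t=6: arr=3 -> substrate=9 bound=3 product=3
t=7: arr=1 -> substrate=10 bound=3 product=3

Answer: 2 3 3 3 3 3 3 3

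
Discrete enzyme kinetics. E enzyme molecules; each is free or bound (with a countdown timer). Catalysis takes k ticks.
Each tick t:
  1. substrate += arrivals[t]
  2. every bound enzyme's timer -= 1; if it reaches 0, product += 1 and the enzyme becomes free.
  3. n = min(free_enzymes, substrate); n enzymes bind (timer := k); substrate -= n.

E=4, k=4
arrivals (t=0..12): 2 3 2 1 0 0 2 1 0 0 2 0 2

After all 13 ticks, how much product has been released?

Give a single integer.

t=0: arr=2 -> substrate=0 bound=2 product=0
t=1: arr=3 -> substrate=1 bound=4 product=0
t=2: arr=2 -> substrate=3 bound=4 product=0
t=3: arr=1 -> substrate=4 bound=4 product=0
t=4: arr=0 -> substrate=2 bound=4 product=2
t=5: arr=0 -> substrate=0 bound=4 product=4
t=6: arr=2 -> substrate=2 bound=4 product=4
t=7: arr=1 -> substrate=3 bound=4 product=4
t=8: arr=0 -> substrate=1 bound=4 product=6
t=9: arr=0 -> substrate=0 bound=3 product=8
t=10: arr=2 -> substrate=1 bound=4 product=8
t=11: arr=0 -> substrate=1 bound=4 product=8
t=12: arr=2 -> substrate=1 bound=4 product=10

Answer: 10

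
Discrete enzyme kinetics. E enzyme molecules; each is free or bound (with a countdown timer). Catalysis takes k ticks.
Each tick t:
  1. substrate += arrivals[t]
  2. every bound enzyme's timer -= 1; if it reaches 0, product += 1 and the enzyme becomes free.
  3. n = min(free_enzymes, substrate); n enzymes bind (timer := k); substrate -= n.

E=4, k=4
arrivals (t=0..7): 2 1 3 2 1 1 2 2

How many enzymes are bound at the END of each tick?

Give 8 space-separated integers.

t=0: arr=2 -> substrate=0 bound=2 product=0
t=1: arr=1 -> substrate=0 bound=3 product=0
t=2: arr=3 -> substrate=2 bound=4 product=0
t=3: arr=2 -> substrate=4 bound=4 product=0
t=4: arr=1 -> substrate=3 bound=4 product=2
t=5: arr=1 -> substrate=3 bound=4 product=3
t=6: arr=2 -> substrate=4 bound=4 product=4
t=7: arr=2 -> substrate=6 bound=4 product=4

Answer: 2 3 4 4 4 4 4 4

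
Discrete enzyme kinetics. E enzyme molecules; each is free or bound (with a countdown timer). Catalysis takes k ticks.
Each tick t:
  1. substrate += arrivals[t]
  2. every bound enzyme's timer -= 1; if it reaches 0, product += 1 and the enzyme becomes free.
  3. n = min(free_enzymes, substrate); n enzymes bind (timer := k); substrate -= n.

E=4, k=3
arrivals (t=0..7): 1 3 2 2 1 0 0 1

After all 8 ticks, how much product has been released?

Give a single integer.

Answer: 8

Derivation:
t=0: arr=1 -> substrate=0 bound=1 product=0
t=1: arr=3 -> substrate=0 bound=4 product=0
t=2: arr=2 -> substrate=2 bound=4 product=0
t=3: arr=2 -> substrate=3 bound=4 product=1
t=4: arr=1 -> substrate=1 bound=4 product=4
t=5: arr=0 -> substrate=1 bound=4 product=4
t=6: arr=0 -> substrate=0 bound=4 product=5
t=7: arr=1 -> substrate=0 bound=2 product=8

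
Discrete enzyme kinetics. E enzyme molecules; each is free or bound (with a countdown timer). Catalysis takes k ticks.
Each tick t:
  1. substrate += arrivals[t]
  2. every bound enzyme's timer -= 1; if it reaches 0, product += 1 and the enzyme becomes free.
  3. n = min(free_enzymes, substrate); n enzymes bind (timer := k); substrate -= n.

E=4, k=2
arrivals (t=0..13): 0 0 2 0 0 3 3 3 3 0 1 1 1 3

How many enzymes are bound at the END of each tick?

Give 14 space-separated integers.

t=0: arr=0 -> substrate=0 bound=0 product=0
t=1: arr=0 -> substrate=0 bound=0 product=0
t=2: arr=2 -> substrate=0 bound=2 product=0
t=3: arr=0 -> substrate=0 bound=2 product=0
t=4: arr=0 -> substrate=0 bound=0 product=2
t=5: arr=3 -> substrate=0 bound=3 product=2
t=6: arr=3 -> substrate=2 bound=4 product=2
t=7: arr=3 -> substrate=2 bound=4 product=5
t=8: arr=3 -> substrate=4 bound=4 product=6
t=9: arr=0 -> substrate=1 bound=4 product=9
t=10: arr=1 -> substrate=1 bound=4 product=10
t=11: arr=1 -> substrate=0 bound=3 product=13
t=12: arr=1 -> substrate=0 bound=3 product=14
t=13: arr=3 -> substrate=0 bound=4 product=16

Answer: 0 0 2 2 0 3 4 4 4 4 4 3 3 4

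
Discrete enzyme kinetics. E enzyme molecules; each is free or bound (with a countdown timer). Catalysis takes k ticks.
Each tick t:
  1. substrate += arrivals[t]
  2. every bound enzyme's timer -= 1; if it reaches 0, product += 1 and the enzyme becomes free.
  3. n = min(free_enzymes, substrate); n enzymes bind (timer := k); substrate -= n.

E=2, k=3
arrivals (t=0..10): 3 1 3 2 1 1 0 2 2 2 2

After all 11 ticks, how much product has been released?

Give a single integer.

t=0: arr=3 -> substrate=1 bound=2 product=0
t=1: arr=1 -> substrate=2 bound=2 product=0
t=2: arr=3 -> substrate=5 bound=2 product=0
t=3: arr=2 -> substrate=5 bound=2 product=2
t=4: arr=1 -> substrate=6 bound=2 product=2
t=5: arr=1 -> substrate=7 bound=2 product=2
t=6: arr=0 -> substrate=5 bound=2 product=4
t=7: arr=2 -> substrate=7 bound=2 product=4
t=8: arr=2 -> substrate=9 bound=2 product=4
t=9: arr=2 -> substrate=9 bound=2 product=6
t=10: arr=2 -> substrate=11 bound=2 product=6

Answer: 6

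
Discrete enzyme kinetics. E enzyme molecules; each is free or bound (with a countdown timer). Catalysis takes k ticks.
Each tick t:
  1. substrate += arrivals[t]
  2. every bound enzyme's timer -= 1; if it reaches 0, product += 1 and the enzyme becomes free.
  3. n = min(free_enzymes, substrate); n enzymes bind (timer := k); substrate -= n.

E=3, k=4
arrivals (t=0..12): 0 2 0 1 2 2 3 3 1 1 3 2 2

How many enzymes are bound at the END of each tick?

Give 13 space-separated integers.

t=0: arr=0 -> substrate=0 bound=0 product=0
t=1: arr=2 -> substrate=0 bound=2 product=0
t=2: arr=0 -> substrate=0 bound=2 product=0
t=3: arr=1 -> substrate=0 bound=3 product=0
t=4: arr=2 -> substrate=2 bound=3 product=0
t=5: arr=2 -> substrate=2 bound=3 product=2
t=6: arr=3 -> substrate=5 bound=3 product=2
t=7: arr=3 -> substrate=7 bound=3 product=3
t=8: arr=1 -> substrate=8 bound=3 product=3
t=9: arr=1 -> substrate=7 bound=3 product=5
t=10: arr=3 -> substrate=10 bound=3 product=5
t=11: arr=2 -> substrate=11 bound=3 product=6
t=12: arr=2 -> substrate=13 bound=3 product=6

Answer: 0 2 2 3 3 3 3 3 3 3 3 3 3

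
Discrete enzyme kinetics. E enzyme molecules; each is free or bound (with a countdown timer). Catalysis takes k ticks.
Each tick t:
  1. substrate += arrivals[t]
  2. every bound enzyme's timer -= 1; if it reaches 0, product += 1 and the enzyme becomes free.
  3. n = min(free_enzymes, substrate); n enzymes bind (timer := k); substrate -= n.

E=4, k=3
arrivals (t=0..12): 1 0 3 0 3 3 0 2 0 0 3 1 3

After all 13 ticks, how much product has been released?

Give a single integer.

Answer: 12

Derivation:
t=0: arr=1 -> substrate=0 bound=1 product=0
t=1: arr=0 -> substrate=0 bound=1 product=0
t=2: arr=3 -> substrate=0 bound=4 product=0
t=3: arr=0 -> substrate=0 bound=3 product=1
t=4: arr=3 -> substrate=2 bound=4 product=1
t=5: arr=3 -> substrate=2 bound=4 product=4
t=6: arr=0 -> substrate=2 bound=4 product=4
t=7: arr=2 -> substrate=3 bound=4 product=5
t=8: arr=0 -> substrate=0 bound=4 product=8
t=9: arr=0 -> substrate=0 bound=4 product=8
t=10: arr=3 -> substrate=2 bound=4 product=9
t=11: arr=1 -> substrate=0 bound=4 product=12
t=12: arr=3 -> substrate=3 bound=4 product=12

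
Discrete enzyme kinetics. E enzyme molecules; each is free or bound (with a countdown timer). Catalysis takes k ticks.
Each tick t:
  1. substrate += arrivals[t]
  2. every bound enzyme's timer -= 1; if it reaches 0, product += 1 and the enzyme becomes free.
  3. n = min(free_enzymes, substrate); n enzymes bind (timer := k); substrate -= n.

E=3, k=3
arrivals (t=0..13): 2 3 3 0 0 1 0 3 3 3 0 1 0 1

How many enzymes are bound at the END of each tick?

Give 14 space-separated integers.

t=0: arr=2 -> substrate=0 bound=2 product=0
t=1: arr=3 -> substrate=2 bound=3 product=0
t=2: arr=3 -> substrate=5 bound=3 product=0
t=3: arr=0 -> substrate=3 bound=3 product=2
t=4: arr=0 -> substrate=2 bound=3 product=3
t=5: arr=1 -> substrate=3 bound=3 product=3
t=6: arr=0 -> substrate=1 bound=3 product=5
t=7: arr=3 -> substrate=3 bound=3 product=6
t=8: arr=3 -> substrate=6 bound=3 product=6
t=9: arr=3 -> substrate=7 bound=3 product=8
t=10: arr=0 -> substrate=6 bound=3 product=9
t=11: arr=1 -> substrate=7 bound=3 product=9
t=12: arr=0 -> substrate=5 bound=3 product=11
t=13: arr=1 -> substrate=5 bound=3 product=12

Answer: 2 3 3 3 3 3 3 3 3 3 3 3 3 3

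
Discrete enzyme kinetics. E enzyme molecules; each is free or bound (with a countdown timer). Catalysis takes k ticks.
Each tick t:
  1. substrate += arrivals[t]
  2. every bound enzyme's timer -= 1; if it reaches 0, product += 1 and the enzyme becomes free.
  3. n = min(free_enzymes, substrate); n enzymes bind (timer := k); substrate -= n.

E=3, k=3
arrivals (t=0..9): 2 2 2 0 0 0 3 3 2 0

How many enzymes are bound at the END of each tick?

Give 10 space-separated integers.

Answer: 2 3 3 3 3 3 3 3 3 3

Derivation:
t=0: arr=2 -> substrate=0 bound=2 product=0
t=1: arr=2 -> substrate=1 bound=3 product=0
t=2: arr=2 -> substrate=3 bound=3 product=0
t=3: arr=0 -> substrate=1 bound=3 product=2
t=4: arr=0 -> substrate=0 bound=3 product=3
t=5: arr=0 -> substrate=0 bound=3 product=3
t=6: arr=3 -> substrate=1 bound=3 product=5
t=7: arr=3 -> substrate=3 bound=3 product=6
t=8: arr=2 -> substrate=5 bound=3 product=6
t=9: arr=0 -> substrate=3 bound=3 product=8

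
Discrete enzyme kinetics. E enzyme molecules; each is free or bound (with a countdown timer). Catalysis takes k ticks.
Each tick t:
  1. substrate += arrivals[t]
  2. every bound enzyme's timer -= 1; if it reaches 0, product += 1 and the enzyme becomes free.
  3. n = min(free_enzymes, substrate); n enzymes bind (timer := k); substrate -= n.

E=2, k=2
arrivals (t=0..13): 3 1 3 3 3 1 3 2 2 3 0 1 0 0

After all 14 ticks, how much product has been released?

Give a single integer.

t=0: arr=3 -> substrate=1 bound=2 product=0
t=1: arr=1 -> substrate=2 bound=2 product=0
t=2: arr=3 -> substrate=3 bound=2 product=2
t=3: arr=3 -> substrate=6 bound=2 product=2
t=4: arr=3 -> substrate=7 bound=2 product=4
t=5: arr=1 -> substrate=8 bound=2 product=4
t=6: arr=3 -> substrate=9 bound=2 product=6
t=7: arr=2 -> substrate=11 bound=2 product=6
t=8: arr=2 -> substrate=11 bound=2 product=8
t=9: arr=3 -> substrate=14 bound=2 product=8
t=10: arr=0 -> substrate=12 bound=2 product=10
t=11: arr=1 -> substrate=13 bound=2 product=10
t=12: arr=0 -> substrate=11 bound=2 product=12
t=13: arr=0 -> substrate=11 bound=2 product=12

Answer: 12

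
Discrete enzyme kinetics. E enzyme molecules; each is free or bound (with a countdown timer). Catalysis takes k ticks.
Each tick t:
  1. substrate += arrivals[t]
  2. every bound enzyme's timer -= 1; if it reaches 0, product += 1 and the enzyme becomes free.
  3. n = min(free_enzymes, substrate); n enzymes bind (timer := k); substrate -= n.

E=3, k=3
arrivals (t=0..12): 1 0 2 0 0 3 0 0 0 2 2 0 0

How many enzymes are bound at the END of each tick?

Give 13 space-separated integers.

t=0: arr=1 -> substrate=0 bound=1 product=0
t=1: arr=0 -> substrate=0 bound=1 product=0
t=2: arr=2 -> substrate=0 bound=3 product=0
t=3: arr=0 -> substrate=0 bound=2 product=1
t=4: arr=0 -> substrate=0 bound=2 product=1
t=5: arr=3 -> substrate=0 bound=3 product=3
t=6: arr=0 -> substrate=0 bound=3 product=3
t=7: arr=0 -> substrate=0 bound=3 product=3
t=8: arr=0 -> substrate=0 bound=0 product=6
t=9: arr=2 -> substrate=0 bound=2 product=6
t=10: arr=2 -> substrate=1 bound=3 product=6
t=11: arr=0 -> substrate=1 bound=3 product=6
t=12: arr=0 -> substrate=0 bound=2 product=8

Answer: 1 1 3 2 2 3 3 3 0 2 3 3 2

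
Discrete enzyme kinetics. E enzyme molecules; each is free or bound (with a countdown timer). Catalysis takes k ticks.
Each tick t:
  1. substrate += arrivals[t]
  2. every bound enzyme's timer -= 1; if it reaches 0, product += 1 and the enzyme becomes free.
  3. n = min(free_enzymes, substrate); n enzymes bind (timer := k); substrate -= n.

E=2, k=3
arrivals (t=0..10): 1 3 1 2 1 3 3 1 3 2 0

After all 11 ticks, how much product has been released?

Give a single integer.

t=0: arr=1 -> substrate=0 bound=1 product=0
t=1: arr=3 -> substrate=2 bound=2 product=0
t=2: arr=1 -> substrate=3 bound=2 product=0
t=3: arr=2 -> substrate=4 bound=2 product=1
t=4: arr=1 -> substrate=4 bound=2 product=2
t=5: arr=3 -> substrate=7 bound=2 product=2
t=6: arr=3 -> substrate=9 bound=2 product=3
t=7: arr=1 -> substrate=9 bound=2 product=4
t=8: arr=3 -> substrate=12 bound=2 product=4
t=9: arr=2 -> substrate=13 bound=2 product=5
t=10: arr=0 -> substrate=12 bound=2 product=6

Answer: 6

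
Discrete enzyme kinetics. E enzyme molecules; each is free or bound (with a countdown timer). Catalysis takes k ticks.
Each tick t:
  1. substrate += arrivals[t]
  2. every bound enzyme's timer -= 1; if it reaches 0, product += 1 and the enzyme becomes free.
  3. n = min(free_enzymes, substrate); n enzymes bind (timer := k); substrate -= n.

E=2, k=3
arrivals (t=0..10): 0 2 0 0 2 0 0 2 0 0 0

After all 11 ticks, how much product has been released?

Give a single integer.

t=0: arr=0 -> substrate=0 bound=0 product=0
t=1: arr=2 -> substrate=0 bound=2 product=0
t=2: arr=0 -> substrate=0 bound=2 product=0
t=3: arr=0 -> substrate=0 bound=2 product=0
t=4: arr=2 -> substrate=0 bound=2 product=2
t=5: arr=0 -> substrate=0 bound=2 product=2
t=6: arr=0 -> substrate=0 bound=2 product=2
t=7: arr=2 -> substrate=0 bound=2 product=4
t=8: arr=0 -> substrate=0 bound=2 product=4
t=9: arr=0 -> substrate=0 bound=2 product=4
t=10: arr=0 -> substrate=0 bound=0 product=6

Answer: 6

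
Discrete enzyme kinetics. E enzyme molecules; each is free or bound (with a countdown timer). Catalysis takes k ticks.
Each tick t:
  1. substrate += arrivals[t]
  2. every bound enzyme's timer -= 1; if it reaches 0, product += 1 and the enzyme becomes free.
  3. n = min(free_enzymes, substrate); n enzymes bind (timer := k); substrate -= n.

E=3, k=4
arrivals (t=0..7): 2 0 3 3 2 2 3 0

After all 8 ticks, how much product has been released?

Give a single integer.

Answer: 3

Derivation:
t=0: arr=2 -> substrate=0 bound=2 product=0
t=1: arr=0 -> substrate=0 bound=2 product=0
t=2: arr=3 -> substrate=2 bound=3 product=0
t=3: arr=3 -> substrate=5 bound=3 product=0
t=4: arr=2 -> substrate=5 bound=3 product=2
t=5: arr=2 -> substrate=7 bound=3 product=2
t=6: arr=3 -> substrate=9 bound=3 product=3
t=7: arr=0 -> substrate=9 bound=3 product=3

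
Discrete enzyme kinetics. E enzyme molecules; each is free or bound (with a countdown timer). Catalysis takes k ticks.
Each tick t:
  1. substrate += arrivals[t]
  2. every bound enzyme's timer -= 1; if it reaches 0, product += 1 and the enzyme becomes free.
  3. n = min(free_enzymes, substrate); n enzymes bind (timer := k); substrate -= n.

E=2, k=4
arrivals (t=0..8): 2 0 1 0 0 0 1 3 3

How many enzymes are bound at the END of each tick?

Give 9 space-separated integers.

Answer: 2 2 2 2 1 1 2 2 2

Derivation:
t=0: arr=2 -> substrate=0 bound=2 product=0
t=1: arr=0 -> substrate=0 bound=2 product=0
t=2: arr=1 -> substrate=1 bound=2 product=0
t=3: arr=0 -> substrate=1 bound=2 product=0
t=4: arr=0 -> substrate=0 bound=1 product=2
t=5: arr=0 -> substrate=0 bound=1 product=2
t=6: arr=1 -> substrate=0 bound=2 product=2
t=7: arr=3 -> substrate=3 bound=2 product=2
t=8: arr=3 -> substrate=5 bound=2 product=3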